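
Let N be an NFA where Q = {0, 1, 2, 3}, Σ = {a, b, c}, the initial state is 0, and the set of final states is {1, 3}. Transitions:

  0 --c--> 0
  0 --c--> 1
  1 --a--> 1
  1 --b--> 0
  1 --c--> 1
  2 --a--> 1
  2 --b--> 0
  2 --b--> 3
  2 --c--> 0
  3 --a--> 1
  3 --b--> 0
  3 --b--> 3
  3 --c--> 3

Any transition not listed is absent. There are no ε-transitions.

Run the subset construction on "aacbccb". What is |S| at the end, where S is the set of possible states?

0

Start in {0}.
Read 'a': 0→∅; now ∅.
The set is empty and remains empty for the remaining 6 symbols.
That set has 0 states.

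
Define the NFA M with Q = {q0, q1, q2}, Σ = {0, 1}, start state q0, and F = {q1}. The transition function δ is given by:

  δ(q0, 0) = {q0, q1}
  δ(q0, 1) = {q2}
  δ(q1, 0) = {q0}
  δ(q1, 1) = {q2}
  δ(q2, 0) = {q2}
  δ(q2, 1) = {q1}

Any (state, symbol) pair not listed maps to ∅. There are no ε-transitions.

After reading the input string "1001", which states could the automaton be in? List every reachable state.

{q1}

Start in {q0}.
Read '1': {q0} → {q2}.
Read '0': {q2} → {q2}.
Read '0': {q2} → {q2}.
Read '1': {q2} → {q1}.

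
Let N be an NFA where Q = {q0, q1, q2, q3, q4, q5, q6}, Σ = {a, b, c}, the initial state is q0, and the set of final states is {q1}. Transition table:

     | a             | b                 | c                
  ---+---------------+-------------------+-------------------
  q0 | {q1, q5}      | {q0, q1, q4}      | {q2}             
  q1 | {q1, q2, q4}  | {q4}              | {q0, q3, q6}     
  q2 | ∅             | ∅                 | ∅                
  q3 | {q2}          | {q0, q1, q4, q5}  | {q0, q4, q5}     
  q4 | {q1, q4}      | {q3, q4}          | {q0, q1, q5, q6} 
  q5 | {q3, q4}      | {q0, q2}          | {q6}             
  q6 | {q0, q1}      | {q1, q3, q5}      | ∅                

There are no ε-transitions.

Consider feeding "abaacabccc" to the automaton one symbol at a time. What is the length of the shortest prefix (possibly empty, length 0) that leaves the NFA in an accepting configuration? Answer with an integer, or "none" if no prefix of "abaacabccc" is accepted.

1

Start in {q0}.
Read 'a': {q0} → {q1, q5}.
None of the earlier sets intersect F, but {q1, q5} does.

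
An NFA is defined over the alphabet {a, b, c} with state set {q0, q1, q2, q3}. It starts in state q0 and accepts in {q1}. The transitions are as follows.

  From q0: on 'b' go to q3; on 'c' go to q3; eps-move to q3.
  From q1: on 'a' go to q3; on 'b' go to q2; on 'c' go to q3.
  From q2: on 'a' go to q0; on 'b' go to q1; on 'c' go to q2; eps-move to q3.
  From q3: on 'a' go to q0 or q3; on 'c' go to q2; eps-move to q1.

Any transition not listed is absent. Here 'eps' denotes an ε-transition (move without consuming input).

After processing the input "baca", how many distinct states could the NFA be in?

3

Start: ε-closure({q0}) = {q0, q1, q3}.
Read 'b': q0→{q3}, q1→{q2}, q3→∅; union {q2, q3}; ε-closure = {q1, q2, q3}.
Read 'a': q1→{q3}, q2→{q0}, q3→{q0, q3}; union {q0, q3}; ε-closure = {q0, q1, q3}.
Read 'c': q0→{q3}, q1→{q3}, q3→{q2}; union {q2, q3}; ε-closure = {q1, q2, q3}.
Read 'a': q1→{q3}, q2→{q0}, q3→{q0, q3}; union {q0, q3}; ε-closure = {q0, q1, q3}.
That set has 3 states.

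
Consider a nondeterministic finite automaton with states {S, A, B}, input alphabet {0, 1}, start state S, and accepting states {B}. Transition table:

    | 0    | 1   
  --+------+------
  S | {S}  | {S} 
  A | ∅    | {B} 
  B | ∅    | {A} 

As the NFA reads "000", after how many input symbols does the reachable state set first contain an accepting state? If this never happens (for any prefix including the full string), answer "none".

Start in {S}.
Read '0': {S} → {S}.
Read '0': {S} → {S}.
Read '0': {S} → {S}.
No reachable set along the way intersects F.

none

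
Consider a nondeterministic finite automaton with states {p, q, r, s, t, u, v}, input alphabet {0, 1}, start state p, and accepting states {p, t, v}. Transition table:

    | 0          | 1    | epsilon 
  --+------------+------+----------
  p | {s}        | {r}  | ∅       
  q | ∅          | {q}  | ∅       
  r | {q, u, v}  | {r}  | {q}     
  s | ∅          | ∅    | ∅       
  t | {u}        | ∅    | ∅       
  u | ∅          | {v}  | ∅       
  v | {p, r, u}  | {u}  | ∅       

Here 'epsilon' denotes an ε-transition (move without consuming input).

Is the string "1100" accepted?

Start in {p}.
Read '1': {p} → {q, r}.
Read '1': {q, r} → {q, r}.
Read '0': {q, r} → {q, u, v}.
Read '0': {q, u, v} → {p, q, r, u}.
The final set {p, q, r, u} contains the accepting state p.

Yes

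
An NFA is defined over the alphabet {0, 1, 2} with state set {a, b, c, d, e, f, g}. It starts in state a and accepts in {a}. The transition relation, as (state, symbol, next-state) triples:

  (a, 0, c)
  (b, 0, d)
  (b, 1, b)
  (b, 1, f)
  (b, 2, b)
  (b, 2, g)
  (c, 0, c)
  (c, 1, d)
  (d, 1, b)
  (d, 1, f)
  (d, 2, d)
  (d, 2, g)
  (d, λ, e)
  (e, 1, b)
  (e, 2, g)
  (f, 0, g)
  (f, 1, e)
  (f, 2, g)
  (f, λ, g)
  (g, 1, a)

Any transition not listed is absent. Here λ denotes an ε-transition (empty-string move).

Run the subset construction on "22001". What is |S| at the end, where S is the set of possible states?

0

Start in {a}.
Read '2': {a} → ∅.
The set is empty and remains empty for the remaining 4 symbols.
That set has 0 states.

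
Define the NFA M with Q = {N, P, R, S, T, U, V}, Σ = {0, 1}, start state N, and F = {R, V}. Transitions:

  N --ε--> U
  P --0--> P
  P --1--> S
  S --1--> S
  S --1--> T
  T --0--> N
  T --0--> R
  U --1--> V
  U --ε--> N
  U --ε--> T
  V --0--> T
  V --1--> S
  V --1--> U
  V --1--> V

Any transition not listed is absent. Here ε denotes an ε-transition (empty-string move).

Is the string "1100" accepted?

Start: ε-closure({N}) = {N, T, U}.
Read '1': N→∅, T→∅, U→{V}; now {V}.
Read '1': V→{S, U, V}; union {S, U, V}; ε-closure = {N, S, T, U, V}.
Read '0': N→∅, S→∅, T→{N, R}, U→∅, V→{T}; union {N, R, T}; ε-closure = {N, R, T, U}.
Read '0': N→∅, R→∅, T→{N, R}, U→∅; union {N, R}; ε-closure = {N, R, T, U}.
The final set {N, R, T, U} contains the accepting state R.

Yes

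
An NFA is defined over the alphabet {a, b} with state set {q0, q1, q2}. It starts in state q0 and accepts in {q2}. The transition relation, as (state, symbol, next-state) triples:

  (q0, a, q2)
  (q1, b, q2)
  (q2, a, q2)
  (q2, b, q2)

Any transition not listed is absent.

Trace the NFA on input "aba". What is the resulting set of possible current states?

{q2}

Start in {q0}.
Read 'a': {q0} → {q2}.
Read 'b': {q2} → {q2}.
Read 'a': {q2} → {q2}.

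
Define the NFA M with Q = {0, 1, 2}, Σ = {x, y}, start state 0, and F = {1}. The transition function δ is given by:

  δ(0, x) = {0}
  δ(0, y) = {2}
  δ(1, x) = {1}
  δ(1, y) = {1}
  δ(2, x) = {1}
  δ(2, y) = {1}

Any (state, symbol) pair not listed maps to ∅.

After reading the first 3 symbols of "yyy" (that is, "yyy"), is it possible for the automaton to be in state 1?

Yes

Start in {0}.
Read 'y': {0} → {2}.
Read 'y': {2} → {1}.
Read 'y': {1} → {1}.
State 1 is in {1}.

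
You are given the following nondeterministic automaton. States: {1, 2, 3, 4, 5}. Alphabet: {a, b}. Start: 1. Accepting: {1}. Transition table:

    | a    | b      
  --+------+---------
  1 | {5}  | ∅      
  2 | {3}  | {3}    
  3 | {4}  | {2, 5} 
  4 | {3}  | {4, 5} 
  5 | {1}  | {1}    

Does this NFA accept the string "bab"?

No

Start in {1}.
Read 'b': {1} → ∅.
The set is empty and remains empty for the remaining 2 symbols.
The final set ∅ contains no accepting state.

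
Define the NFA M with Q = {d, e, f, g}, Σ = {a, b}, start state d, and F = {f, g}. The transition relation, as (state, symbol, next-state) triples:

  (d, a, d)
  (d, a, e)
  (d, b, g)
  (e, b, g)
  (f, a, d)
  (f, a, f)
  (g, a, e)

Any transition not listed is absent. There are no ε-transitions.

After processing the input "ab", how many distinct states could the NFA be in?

1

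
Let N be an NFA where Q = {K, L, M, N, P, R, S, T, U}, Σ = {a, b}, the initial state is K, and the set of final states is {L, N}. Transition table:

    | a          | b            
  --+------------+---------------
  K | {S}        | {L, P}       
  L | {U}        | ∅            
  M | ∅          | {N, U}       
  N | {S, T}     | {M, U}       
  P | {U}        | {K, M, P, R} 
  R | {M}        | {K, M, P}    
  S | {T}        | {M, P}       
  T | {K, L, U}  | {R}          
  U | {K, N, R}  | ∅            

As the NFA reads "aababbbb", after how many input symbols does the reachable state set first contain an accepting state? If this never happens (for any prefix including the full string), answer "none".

Start in {K}.
Read 'a': {K} → {S}.
Read 'a': {S} → {T}.
Read 'b': {T} → {R}.
Read 'a': {R} → {M}.
Read 'b': {M} → {N, U}.
None of the earlier sets intersect F, but {N, U} does.

5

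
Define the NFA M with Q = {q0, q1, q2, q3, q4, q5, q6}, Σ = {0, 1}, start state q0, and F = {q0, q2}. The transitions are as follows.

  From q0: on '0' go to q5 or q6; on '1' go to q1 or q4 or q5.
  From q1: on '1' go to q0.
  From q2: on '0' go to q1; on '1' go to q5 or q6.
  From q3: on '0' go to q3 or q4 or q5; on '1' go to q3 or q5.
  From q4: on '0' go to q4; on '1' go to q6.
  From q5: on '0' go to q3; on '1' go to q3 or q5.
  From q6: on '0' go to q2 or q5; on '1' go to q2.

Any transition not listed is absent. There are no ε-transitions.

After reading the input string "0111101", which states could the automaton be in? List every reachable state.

{q3, q5, q6}

Start in {q0}.
Read '0': q0→{q5, q6}; now {q5, q6}.
Read '1': q5→{q3, q5}, q6→{q2}; now {q2, q3, q5}.
Read '1': q2→{q5, q6}, q3→{q3, q5}, q5→{q3, q5}; now {q3, q5, q6}.
Read '1': q3→{q3, q5}, q5→{q3, q5}, q6→{q2}; now {q2, q3, q5}.
Read '1': q2→{q5, q6}, q3→{q3, q5}, q5→{q3, q5}; now {q3, q5, q6}.
Read '0': q3→{q3, q4, q5}, q5→{q3}, q6→{q2, q5}; now {q2, q3, q4, q5}.
Read '1': q2→{q5, q6}, q3→{q3, q5}, q4→{q6}, q5→{q3, q5}; now {q3, q5, q6}.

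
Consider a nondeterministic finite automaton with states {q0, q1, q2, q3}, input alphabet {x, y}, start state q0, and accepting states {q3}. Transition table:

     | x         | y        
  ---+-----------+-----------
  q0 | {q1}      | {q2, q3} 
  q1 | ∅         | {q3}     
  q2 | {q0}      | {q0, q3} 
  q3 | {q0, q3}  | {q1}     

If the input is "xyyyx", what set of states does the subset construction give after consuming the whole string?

{q0, q3}

Start in {q0}.
Read 'x': q0→{q1}; now {q1}.
Read 'y': q1→{q3}; now {q3}.
Read 'y': q3→{q1}; now {q1}.
Read 'y': q1→{q3}; now {q3}.
Read 'x': q3→{q0, q3}; now {q0, q3}.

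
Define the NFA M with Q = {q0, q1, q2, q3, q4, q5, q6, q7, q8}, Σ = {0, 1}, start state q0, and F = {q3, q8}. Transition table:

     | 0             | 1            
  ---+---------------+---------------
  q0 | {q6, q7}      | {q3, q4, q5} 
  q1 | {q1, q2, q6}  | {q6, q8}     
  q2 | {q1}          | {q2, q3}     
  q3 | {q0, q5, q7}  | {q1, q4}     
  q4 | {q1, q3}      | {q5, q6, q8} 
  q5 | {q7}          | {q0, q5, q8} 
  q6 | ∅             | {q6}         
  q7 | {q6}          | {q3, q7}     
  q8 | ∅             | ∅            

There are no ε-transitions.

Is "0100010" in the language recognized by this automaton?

No

Start in {q0}.
Read '0': q0→{q6, q7}; now {q6, q7}.
Read '1': q6→{q6}, q7→{q3, q7}; now {q3, q6, q7}.
Read '0': q3→{q0, q5, q7}, q6→∅, q7→{q6}; now {q0, q5, q6, q7}.
Read '0': q0→{q6, q7}, q5→{q7}, q6→∅, q7→{q6}; now {q6, q7}.
Read '0': q6→∅, q7→{q6}; now {q6}.
Read '1': q6→{q6}; now {q6}.
Read '0': q6→∅; now ∅.
The final set ∅ contains no accepting state.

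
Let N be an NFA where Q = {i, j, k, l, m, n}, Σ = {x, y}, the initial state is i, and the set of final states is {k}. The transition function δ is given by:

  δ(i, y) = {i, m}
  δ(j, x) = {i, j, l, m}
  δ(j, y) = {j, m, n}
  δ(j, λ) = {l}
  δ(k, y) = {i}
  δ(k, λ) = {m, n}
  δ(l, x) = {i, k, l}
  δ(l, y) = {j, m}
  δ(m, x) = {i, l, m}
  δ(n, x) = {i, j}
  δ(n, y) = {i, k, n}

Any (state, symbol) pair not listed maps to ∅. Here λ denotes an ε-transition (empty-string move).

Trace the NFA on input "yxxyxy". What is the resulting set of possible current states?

{i, j, k, l, m, n}

Start in {i}.
Read 'y': i→{i, m}; now {i, m}.
Read 'x': i→∅, m→{i, l, m}; now {i, l, m}.
Read 'x': i→∅, l→{i, k, l}, m→{i, l, m}; union {i, k, l, m}; ε-closure = {i, k, l, m, n}.
Read 'y': i→{i, m}, k→{i}, l→{j, m}, m→∅, n→{i, k, n}; union {i, j, k, m, n}; ε-closure = {i, j, k, l, m, n}.
Read 'x': i→∅, j→{i, j, l, m}, k→∅, l→{i, k, l}, m→{i, l, m}, n→{i, j}; union {i, j, k, l, m}; ε-closure = {i, j, k, l, m, n}.
Read 'y': i→{i, m}, j→{j, m, n}, k→{i}, l→{j, m}, m→∅, n→{i, k, n}; union {i, j, k, m, n}; ε-closure = {i, j, k, l, m, n}.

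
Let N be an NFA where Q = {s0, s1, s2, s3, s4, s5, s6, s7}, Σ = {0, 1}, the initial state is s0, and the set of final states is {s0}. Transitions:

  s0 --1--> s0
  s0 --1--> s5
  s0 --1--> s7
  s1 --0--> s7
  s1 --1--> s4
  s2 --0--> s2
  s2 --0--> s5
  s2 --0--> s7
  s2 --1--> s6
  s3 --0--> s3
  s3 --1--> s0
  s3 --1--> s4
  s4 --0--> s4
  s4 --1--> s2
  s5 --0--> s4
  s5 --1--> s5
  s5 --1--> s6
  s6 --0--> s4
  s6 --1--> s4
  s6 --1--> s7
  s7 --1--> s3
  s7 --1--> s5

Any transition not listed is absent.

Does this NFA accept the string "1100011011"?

Yes

Start in {s0}.
Read '1': s0→{s0, s5, s7}; now {s0, s5, s7}.
Read '1': s0→{s0, s5, s7}, s5→{s5, s6}, s7→{s3, s5}; now {s0, s3, s5, s6, s7}.
Read '0': s0→∅, s3→{s3}, s5→{s4}, s6→{s4}, s7→∅; now {s3, s4}.
Read '0': s3→{s3}, s4→{s4}; now {s3, s4}.
Read '0': s3→{s3}, s4→{s4}; now {s3, s4}.
Read '1': s3→{s0, s4}, s4→{s2}; now {s0, s2, s4}.
Read '1': s0→{s0, s5, s7}, s2→{s6}, s4→{s2}; now {s0, s2, s5, s6, s7}.
Read '0': s0→∅, s2→{s2, s5, s7}, s5→{s4}, s6→{s4}, s7→∅; now {s2, s4, s5, s7}.
Read '1': s2→{s6}, s4→{s2}, s5→{s5, s6}, s7→{s3, s5}; now {s2, s3, s5, s6}.
Read '1': s2→{s6}, s3→{s0, s4}, s5→{s5, s6}, s6→{s4, s7}; now {s0, s4, s5, s6, s7}.
The final set {s0, s4, s5, s6, s7} contains the accepting state s0.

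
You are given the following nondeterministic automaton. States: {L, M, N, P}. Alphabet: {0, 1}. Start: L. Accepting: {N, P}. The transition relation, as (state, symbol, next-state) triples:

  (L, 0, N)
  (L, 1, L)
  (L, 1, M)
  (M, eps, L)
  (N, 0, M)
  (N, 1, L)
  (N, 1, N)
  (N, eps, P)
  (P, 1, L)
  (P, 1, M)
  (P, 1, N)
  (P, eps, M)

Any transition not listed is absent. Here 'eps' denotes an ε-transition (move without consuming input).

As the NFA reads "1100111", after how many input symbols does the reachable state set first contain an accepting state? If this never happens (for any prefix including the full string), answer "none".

3

Start in {L}.
Read '1': L→{L, M}; now {L, M}.
Read '1': L→{L, M}, M→∅; now {L, M}.
Read '0': L→{N}, M→∅; union {N}; ε-closure = {L, M, N, P}.
None of the earlier sets intersect F, but {L, M, N, P} does.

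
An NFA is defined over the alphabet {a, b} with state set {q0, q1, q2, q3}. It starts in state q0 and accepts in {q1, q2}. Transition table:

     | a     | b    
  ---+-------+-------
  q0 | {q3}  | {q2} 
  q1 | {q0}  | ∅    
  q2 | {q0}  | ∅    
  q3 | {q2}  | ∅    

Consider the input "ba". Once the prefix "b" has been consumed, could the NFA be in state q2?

Start in {q0}.
Read 'b': {q0} → {q2}.
State q2 is in {q2}.

Yes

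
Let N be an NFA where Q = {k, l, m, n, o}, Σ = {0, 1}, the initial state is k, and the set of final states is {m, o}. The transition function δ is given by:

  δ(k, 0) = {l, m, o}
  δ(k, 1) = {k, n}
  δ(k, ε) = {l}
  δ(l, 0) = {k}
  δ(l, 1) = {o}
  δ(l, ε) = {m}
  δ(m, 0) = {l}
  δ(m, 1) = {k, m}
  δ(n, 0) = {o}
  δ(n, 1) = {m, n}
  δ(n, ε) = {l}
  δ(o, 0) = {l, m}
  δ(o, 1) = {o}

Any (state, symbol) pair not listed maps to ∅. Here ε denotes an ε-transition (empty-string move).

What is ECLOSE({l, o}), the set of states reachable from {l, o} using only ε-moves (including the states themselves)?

Begin with {l, o}.
ε-move l → m; add m.

{l, m, o}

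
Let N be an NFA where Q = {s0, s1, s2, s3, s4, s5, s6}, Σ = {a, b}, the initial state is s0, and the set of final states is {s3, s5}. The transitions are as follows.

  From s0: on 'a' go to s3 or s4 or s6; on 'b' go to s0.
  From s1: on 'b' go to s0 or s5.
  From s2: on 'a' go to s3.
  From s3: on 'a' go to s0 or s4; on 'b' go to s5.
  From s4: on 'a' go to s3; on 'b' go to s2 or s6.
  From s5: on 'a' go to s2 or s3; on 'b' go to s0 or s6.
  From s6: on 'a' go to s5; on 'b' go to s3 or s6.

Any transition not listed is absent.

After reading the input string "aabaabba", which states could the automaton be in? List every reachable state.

{s0, s3, s4, s5, s6}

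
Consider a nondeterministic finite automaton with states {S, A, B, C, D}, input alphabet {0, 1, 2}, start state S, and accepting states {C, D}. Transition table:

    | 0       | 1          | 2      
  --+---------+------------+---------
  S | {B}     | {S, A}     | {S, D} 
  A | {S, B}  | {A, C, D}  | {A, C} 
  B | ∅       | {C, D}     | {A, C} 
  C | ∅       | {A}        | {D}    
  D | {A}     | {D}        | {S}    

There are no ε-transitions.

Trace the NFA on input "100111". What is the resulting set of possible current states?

{A, C, D}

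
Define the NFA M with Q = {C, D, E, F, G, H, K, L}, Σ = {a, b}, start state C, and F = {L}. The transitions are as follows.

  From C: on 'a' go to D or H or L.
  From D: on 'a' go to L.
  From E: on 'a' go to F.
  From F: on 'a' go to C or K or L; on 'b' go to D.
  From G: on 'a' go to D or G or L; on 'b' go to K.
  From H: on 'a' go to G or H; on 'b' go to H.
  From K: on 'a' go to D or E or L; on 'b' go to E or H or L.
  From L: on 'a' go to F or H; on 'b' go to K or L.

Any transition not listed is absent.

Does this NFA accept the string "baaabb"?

No

Start in {C}.
Read 'b': {C} → ∅.
The set is empty and remains empty for the remaining 5 symbols.
The final set ∅ contains no accepting state.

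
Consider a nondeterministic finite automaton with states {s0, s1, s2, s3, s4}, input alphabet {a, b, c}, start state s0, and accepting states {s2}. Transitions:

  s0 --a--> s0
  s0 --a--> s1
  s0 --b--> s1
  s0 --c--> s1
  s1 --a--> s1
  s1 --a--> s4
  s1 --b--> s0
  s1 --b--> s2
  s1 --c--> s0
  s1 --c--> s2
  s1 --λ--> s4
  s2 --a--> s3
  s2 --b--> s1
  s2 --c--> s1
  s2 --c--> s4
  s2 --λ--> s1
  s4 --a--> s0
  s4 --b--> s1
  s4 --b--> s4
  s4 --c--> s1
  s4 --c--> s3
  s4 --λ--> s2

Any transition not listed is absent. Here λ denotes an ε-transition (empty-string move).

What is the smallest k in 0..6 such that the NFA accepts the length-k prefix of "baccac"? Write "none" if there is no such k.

1

Start in {s0}.
Read 'b': {s0} → {s1, s2, s4}.
None of the earlier sets intersect F, but {s1, s2, s4} does.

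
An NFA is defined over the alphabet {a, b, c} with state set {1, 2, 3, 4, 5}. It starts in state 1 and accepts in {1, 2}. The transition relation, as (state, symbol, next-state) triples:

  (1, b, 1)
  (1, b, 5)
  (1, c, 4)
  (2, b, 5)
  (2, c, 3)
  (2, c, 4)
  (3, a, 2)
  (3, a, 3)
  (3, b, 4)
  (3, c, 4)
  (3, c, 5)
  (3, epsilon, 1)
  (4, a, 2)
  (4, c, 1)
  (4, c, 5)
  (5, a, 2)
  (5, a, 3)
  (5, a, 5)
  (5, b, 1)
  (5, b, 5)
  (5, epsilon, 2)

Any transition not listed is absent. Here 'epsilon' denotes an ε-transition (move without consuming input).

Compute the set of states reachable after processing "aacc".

∅

Start in {1}.
Read 'a': 1→∅; now ∅.
The set is empty and remains empty for the remaining 3 symbols.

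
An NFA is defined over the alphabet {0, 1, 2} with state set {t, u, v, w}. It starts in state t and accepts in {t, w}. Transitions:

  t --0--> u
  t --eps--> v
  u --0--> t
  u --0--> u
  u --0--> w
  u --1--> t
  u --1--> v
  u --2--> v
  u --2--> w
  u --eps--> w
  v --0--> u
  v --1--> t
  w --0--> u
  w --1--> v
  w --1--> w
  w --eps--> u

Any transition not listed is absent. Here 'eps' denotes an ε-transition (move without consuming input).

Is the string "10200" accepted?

Yes

Start: ε-closure({t}) = {t, v}.
Read '1': t→∅, v→{t}; union {t}; ε-closure = {t, v}.
Read '0': t→{u}, v→{u}; union {u}; ε-closure = {u, w}.
Read '2': u→{v, w}, w→∅; union {v, w}; ε-closure = {u, v, w}.
Read '0': u→{t, u, w}, v→{u}, w→{u}; union {t, u, w}; ε-closure = {t, u, v, w}.
Read '0': t→{u}, u→{t, u, w}, v→{u}, w→{u}; union {t, u, w}; ε-closure = {t, u, v, w}.
The final set {t, u, v, w} contains the accepting states t, w.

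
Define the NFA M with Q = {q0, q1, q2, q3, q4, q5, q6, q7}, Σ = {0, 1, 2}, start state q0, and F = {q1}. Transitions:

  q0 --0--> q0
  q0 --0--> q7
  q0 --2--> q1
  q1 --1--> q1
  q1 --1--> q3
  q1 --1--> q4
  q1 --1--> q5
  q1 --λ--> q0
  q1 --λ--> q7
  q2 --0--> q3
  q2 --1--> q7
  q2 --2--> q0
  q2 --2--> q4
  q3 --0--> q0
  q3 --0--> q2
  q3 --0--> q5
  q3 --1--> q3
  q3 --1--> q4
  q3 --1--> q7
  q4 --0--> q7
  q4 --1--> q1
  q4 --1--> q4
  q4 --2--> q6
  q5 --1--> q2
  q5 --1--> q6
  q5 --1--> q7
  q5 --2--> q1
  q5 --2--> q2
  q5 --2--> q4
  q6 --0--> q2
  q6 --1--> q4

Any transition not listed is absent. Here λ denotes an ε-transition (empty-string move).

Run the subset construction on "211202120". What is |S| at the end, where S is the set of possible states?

4

Start in {q0}.
Read '2': {q0} → {q0, q1, q7}.
Read '1': {q0, q1, q7} → {q0, q1, q3, q4, q5, q7}.
Read '1': {q0, q1, q3, q4, q5, q7} → {q0, q1, q2, q3, q4, q5, q6, q7}.
Read '2': {q0, q1, q2, q3, q4, q5, q6, q7} → {q0, q1, q2, q4, q6, q7}.
Read '0': {q0, q1, q2, q4, q6, q7} → {q0, q2, q3, q7}.
Read '2': {q0, q2, q3, q7} → {q0, q1, q4, q7}.
Read '1': {q0, q1, q4, q7} → {q0, q1, q3, q4, q5, q7}.
Read '2': {q0, q1, q3, q4, q5, q7} → {q0, q1, q2, q4, q6, q7}.
Read '0': {q0, q1, q2, q4, q6, q7} → {q0, q2, q3, q7}.
That set has 4 states.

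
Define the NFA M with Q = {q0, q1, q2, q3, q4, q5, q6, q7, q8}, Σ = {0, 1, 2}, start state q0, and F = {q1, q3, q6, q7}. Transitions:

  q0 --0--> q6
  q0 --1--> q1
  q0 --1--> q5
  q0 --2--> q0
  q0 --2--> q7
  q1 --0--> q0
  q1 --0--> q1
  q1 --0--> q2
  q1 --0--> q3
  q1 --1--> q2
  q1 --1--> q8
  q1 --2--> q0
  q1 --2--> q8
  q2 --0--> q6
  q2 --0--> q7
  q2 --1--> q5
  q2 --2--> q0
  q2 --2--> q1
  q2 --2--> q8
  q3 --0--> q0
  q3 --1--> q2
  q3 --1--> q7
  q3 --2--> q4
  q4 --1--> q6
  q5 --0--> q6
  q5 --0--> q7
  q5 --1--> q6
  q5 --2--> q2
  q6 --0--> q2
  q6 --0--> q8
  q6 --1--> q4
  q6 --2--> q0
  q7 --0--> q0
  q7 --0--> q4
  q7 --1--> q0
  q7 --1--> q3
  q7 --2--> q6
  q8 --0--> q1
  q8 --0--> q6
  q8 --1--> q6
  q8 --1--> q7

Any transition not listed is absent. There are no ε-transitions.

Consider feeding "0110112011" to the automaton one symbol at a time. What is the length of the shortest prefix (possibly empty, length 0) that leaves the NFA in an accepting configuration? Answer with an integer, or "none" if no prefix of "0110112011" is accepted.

1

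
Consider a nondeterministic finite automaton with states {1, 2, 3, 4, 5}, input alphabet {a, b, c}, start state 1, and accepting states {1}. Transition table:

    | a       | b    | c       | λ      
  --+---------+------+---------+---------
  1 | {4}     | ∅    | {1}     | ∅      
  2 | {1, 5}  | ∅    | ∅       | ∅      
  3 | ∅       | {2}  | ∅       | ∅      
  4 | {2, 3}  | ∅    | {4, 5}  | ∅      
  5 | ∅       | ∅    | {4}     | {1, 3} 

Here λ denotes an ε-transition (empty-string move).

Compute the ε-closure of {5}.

{1, 3, 5}

Begin with {5}.
ε-move 5 → 1; add 1.
ε-move 5 → 3; add 3.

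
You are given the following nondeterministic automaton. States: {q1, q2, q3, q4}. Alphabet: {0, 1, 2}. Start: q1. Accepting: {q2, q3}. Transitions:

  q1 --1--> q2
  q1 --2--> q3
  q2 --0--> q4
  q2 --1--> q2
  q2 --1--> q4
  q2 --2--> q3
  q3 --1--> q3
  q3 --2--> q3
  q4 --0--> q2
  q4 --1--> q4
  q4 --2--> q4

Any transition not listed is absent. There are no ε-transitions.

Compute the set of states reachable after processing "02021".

Start in {q1}.
Read '0': {q1} → ∅.
The set is empty and remains empty for the remaining 4 symbols.

∅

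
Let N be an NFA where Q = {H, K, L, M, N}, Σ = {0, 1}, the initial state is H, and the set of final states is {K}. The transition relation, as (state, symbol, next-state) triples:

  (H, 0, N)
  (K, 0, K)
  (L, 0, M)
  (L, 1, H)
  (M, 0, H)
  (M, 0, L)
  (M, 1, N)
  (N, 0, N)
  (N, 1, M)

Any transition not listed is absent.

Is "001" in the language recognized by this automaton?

No

Start in {H}.
Read '0': {H} → {N}.
Read '0': {N} → {N}.
Read '1': {N} → {M}.
The final set {M} contains no accepting state.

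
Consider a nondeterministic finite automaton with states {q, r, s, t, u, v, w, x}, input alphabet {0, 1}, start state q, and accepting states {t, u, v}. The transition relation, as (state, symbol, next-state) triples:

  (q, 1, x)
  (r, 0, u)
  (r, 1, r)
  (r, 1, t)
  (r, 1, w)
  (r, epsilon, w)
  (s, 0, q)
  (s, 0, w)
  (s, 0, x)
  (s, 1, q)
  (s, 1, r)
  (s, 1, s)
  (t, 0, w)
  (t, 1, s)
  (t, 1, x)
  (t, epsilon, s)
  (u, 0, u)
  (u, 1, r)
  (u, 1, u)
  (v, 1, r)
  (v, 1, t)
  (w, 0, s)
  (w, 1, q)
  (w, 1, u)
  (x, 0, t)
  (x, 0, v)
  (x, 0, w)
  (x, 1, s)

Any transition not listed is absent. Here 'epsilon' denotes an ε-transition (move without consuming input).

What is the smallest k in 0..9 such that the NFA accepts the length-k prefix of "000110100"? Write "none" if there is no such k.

Start in {q}.
Read '0': q→∅; now ∅.
The set is empty and remains empty for the remaining 8 symbols.
No reachable set along the way intersects F.

none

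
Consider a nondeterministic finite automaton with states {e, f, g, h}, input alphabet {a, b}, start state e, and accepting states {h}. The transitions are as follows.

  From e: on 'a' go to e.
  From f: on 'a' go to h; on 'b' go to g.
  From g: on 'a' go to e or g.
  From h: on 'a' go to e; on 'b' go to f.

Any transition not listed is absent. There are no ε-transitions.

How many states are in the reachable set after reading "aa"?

Start in {e}.
Read 'a': e→{e}; now {e}.
Read 'a': e→{e}; now {e}.
That set has 1 state.

1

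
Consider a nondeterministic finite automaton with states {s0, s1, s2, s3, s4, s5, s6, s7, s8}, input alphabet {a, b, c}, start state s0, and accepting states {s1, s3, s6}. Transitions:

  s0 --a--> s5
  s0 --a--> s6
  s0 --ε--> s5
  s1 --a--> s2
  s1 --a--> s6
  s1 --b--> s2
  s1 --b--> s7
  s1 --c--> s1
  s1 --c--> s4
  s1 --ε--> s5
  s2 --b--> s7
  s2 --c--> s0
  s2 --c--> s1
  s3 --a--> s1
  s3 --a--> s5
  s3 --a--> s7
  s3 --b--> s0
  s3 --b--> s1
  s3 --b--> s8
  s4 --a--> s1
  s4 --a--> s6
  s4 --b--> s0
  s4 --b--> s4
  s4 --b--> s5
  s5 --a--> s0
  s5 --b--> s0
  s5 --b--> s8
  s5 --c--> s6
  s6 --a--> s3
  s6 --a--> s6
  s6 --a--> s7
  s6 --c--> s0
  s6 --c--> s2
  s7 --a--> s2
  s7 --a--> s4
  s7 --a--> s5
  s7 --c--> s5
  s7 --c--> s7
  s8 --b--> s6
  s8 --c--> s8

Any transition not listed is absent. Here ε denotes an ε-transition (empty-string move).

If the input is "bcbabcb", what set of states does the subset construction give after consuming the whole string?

Start: ε-closure({s0}) = {s0, s5}.
Read 'b': {s0, s5} → {s0, s5, s8}.
Read 'c': {s0, s5, s8} → {s6, s8}.
Read 'b': {s6, s8} → {s6}.
Read 'a': {s6} → {s3, s6, s7}.
Read 'b': {s3, s6, s7} → {s0, s1, s5, s8}.
Read 'c': {s0, s1, s5, s8} → {s1, s4, s5, s6, s8}.
Read 'b': {s1, s4, s5, s6, s8} → {s0, s2, s4, s5, s6, s7, s8}.

{s0, s2, s4, s5, s6, s7, s8}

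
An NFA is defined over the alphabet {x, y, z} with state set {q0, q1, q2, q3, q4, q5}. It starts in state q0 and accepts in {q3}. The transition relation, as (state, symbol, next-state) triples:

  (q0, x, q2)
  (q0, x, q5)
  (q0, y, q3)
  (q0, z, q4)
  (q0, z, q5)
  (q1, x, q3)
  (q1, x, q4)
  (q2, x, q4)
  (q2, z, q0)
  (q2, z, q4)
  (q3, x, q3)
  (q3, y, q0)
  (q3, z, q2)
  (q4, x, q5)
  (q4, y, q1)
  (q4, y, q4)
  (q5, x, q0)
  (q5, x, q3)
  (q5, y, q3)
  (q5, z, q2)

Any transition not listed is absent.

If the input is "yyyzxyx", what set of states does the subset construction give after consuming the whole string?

{q3, q4, q5}

Start in {q0}.
Read 'y': q0→{q3}; now {q3}.
Read 'y': q3→{q0}; now {q0}.
Read 'y': q0→{q3}; now {q3}.
Read 'z': q3→{q2}; now {q2}.
Read 'x': q2→{q4}; now {q4}.
Read 'y': q4→{q1, q4}; now {q1, q4}.
Read 'x': q1→{q3, q4}, q4→{q5}; now {q3, q4, q5}.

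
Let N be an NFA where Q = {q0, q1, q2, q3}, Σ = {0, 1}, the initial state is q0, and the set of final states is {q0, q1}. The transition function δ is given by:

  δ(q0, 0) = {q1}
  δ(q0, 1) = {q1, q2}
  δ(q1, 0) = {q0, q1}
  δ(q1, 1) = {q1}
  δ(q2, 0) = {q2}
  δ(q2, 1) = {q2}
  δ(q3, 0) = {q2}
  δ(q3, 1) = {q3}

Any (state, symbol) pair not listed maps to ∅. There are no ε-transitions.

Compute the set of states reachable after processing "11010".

Start in {q0}.
Read '1': {q0} → {q1, q2}.
Read '1': {q1, q2} → {q1, q2}.
Read '0': {q1, q2} → {q0, q1, q2}.
Read '1': {q0, q1, q2} → {q1, q2}.
Read '0': {q1, q2} → {q0, q1, q2}.

{q0, q1, q2}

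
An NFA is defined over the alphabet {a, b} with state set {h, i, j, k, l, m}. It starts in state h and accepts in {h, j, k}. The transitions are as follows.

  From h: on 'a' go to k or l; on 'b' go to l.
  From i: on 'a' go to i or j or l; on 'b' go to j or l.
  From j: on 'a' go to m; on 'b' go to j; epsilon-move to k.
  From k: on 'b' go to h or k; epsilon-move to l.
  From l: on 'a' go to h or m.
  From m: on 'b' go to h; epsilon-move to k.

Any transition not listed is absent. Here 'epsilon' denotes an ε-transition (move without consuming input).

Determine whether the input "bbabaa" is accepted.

No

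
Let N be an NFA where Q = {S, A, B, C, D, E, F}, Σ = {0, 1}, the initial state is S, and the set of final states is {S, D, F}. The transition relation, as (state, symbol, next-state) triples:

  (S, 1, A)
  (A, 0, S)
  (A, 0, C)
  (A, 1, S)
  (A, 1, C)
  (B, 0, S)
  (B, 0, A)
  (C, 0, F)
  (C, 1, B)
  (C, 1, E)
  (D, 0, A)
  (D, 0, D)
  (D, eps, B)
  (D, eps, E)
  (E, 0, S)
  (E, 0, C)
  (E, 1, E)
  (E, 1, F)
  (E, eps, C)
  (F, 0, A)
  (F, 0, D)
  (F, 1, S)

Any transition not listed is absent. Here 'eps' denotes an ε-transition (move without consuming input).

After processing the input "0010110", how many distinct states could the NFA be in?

0

Start in {S}.
Read '0': {S} → ∅.
The set is empty and remains empty for the remaining 6 symbols.
That set has 0 states.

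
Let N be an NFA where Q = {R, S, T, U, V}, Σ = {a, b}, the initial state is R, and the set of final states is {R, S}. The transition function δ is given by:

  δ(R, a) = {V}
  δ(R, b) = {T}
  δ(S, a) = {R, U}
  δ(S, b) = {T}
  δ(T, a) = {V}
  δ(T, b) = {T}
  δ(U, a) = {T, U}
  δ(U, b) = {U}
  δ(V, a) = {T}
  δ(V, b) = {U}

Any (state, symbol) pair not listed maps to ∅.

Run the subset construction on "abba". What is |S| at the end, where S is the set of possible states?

Start in {R}.
Read 'a': {R} → {V}.
Read 'b': {V} → {U}.
Read 'b': {U} → {U}.
Read 'a': {U} → {T, U}.
That set has 2 states.

2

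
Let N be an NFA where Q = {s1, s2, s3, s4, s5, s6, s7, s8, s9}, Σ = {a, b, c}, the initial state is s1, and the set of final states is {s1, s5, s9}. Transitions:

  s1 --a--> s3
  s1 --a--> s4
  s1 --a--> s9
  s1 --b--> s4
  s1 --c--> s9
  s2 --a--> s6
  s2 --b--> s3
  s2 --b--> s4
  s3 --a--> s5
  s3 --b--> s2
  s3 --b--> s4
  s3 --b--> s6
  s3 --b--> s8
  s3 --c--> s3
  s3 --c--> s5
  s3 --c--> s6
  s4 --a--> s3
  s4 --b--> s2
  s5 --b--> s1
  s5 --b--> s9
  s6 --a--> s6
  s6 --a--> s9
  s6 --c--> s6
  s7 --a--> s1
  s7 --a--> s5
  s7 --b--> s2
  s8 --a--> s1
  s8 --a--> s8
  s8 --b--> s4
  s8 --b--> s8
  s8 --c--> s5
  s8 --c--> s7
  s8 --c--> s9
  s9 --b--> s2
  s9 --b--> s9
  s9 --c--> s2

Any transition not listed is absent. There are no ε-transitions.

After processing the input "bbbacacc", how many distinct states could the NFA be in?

Start in {s1}.
Read 'b': {s1} → {s4}.
Read 'b': {s4} → {s2}.
Read 'b': {s2} → {s3, s4}.
Read 'a': {s3, s4} → {s3, s5}.
Read 'c': {s3, s5} → {s3, s5, s6}.
Read 'a': {s3, s5, s6} → {s5, s6, s9}.
Read 'c': {s5, s6, s9} → {s2, s6}.
Read 'c': {s2, s6} → {s6}.
That set has 1 state.

1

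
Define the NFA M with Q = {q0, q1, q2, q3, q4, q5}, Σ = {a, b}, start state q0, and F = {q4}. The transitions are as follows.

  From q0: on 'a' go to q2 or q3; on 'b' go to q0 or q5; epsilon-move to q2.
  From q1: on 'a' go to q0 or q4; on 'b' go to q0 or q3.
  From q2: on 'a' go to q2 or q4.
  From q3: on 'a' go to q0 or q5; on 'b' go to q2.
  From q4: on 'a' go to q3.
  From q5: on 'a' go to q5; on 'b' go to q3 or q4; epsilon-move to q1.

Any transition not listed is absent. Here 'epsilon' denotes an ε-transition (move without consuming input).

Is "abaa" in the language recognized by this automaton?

Start: ε-closure({q0}) = {q0, q2}.
Read 'a': q0→{q2, q3}, q2→{q2, q4}; now {q2, q3, q4}.
Read 'b': q2→∅, q3→{q2}, q4→∅; now {q2}.
Read 'a': q2→{q2, q4}; now {q2, q4}.
Read 'a': q2→{q2, q4}, q4→{q3}; now {q2, q3, q4}.
The final set {q2, q3, q4} contains the accepting state q4.

Yes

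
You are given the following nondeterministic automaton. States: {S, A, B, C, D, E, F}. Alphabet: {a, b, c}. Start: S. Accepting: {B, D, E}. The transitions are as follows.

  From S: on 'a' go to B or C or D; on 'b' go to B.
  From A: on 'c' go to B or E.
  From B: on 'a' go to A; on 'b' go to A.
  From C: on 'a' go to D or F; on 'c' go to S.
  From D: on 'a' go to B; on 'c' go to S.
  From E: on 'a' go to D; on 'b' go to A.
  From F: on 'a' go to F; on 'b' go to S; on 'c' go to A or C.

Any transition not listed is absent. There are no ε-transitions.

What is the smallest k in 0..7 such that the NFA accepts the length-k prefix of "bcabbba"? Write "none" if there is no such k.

1

Start in {S}.
Read 'b': {S} → {B}.
None of the earlier sets intersect F, but {B} does.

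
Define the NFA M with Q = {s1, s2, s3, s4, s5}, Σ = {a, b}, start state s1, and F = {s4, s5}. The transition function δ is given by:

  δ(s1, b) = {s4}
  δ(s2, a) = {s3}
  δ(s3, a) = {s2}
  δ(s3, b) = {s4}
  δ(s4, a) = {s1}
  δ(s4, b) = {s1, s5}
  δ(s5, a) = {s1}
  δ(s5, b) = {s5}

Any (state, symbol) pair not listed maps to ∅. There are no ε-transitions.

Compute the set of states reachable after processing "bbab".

{s4}

Start in {s1}.
Read 'b': {s1} → {s4}.
Read 'b': {s4} → {s1, s5}.
Read 'a': {s1, s5} → {s1}.
Read 'b': {s1} → {s4}.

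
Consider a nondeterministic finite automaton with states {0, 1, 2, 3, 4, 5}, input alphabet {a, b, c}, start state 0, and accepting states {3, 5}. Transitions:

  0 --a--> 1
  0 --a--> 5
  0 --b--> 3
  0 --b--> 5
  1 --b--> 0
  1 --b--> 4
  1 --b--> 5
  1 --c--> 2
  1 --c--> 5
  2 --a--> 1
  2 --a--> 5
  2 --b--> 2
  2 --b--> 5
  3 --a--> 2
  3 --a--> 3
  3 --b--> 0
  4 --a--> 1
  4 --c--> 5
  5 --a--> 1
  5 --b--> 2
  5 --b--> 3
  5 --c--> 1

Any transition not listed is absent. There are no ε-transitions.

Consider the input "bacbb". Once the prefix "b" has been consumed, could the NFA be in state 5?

Yes

Start in {0}.
Read 'b': {0} → {3, 5}.
State 5 is in {3, 5}.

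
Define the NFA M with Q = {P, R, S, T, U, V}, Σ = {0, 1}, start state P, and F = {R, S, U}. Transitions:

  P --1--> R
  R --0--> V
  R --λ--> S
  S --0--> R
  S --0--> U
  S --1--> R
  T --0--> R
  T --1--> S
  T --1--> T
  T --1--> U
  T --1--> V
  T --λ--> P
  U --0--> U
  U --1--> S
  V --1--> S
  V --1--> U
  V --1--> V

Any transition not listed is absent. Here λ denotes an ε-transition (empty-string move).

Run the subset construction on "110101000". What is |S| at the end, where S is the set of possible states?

4

Start in {P}.
Read '1': {P} → {R, S}.
Read '1': {R, S} → {R, S}.
Read '0': {R, S} → {R, S, U, V}.
Read '1': {R, S, U, V} → {R, S, U, V}.
Read '0': {R, S, U, V} → {R, S, U, V}.
Read '1': {R, S, U, V} → {R, S, U, V}.
Read '0': {R, S, U, V} → {R, S, U, V}.
Read '0': {R, S, U, V} → {R, S, U, V}.
Read '0': {R, S, U, V} → {R, S, U, V}.
That set has 4 states.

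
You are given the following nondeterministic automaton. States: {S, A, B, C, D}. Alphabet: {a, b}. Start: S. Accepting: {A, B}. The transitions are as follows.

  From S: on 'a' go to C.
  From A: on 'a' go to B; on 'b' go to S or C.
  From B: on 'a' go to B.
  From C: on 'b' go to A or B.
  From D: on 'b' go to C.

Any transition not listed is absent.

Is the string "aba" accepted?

Start in {S}.
Read 'a': {S} → {C}.
Read 'b': {C} → {A, B}.
Read 'a': {A, B} → {B}.
The final set {B} contains the accepting state B.

Yes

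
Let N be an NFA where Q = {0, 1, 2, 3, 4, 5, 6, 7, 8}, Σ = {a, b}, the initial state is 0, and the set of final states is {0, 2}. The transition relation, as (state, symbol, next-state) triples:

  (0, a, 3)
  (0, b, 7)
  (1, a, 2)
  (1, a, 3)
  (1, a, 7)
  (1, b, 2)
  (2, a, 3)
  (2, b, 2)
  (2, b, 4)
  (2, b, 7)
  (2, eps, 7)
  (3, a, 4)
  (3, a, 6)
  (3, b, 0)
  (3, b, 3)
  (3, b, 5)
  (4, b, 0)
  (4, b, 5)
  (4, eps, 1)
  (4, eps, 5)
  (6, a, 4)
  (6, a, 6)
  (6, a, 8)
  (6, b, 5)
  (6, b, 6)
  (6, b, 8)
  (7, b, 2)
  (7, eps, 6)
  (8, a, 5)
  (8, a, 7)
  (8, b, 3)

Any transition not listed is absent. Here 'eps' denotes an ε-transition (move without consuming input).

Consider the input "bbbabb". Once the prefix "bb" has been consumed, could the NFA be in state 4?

Start in {0}.
Read 'b': {0} → {6, 7}.
Read 'b': {6, 7} → {2, 5, 6, 7, 8}.
State 4 is not in {2, 5, 6, 7, 8}.

No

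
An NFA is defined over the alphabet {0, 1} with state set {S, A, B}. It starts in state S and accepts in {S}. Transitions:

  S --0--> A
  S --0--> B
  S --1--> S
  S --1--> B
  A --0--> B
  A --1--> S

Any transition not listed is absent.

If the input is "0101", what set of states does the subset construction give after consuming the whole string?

{S}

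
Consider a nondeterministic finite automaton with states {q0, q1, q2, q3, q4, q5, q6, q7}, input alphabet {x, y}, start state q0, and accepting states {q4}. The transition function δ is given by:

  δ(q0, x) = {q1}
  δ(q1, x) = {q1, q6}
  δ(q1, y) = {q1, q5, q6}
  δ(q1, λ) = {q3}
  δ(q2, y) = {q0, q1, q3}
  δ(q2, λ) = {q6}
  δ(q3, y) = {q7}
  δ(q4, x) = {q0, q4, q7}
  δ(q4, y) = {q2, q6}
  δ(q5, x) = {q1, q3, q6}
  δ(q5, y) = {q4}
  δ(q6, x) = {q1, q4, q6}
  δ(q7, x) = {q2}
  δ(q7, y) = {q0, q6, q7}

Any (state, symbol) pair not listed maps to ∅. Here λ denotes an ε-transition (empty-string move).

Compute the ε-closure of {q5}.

{q5}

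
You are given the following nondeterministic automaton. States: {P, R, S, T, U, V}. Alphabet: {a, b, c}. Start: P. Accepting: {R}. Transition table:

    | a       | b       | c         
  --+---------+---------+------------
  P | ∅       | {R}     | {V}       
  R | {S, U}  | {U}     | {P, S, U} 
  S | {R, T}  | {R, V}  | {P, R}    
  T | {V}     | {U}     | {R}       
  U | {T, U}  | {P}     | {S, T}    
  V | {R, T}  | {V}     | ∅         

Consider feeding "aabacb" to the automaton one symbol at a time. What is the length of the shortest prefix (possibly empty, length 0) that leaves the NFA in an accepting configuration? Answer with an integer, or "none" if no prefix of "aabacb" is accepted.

none

Start in {P}.
Read 'a': P→∅; now ∅.
The set is empty and remains empty for the remaining 5 symbols.
No reachable set along the way intersects F.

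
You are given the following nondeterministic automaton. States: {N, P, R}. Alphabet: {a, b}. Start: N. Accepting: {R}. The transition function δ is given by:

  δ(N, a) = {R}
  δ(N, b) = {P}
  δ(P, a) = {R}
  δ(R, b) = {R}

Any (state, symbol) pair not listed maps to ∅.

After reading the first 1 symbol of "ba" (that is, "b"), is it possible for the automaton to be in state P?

Yes

Start in {N}.
Read 'b': {N} → {P}.
State P is in {P}.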